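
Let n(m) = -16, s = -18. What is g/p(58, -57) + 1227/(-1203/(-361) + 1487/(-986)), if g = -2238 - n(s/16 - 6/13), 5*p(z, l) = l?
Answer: 32108796904/37013007 ≈ 867.50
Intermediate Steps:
p(z, l) = l/5
g = -2222 (g = -2238 - 1*(-16) = -2238 + 16 = -2222)
g/p(58, -57) + 1227/(-1203/(-361) + 1487/(-986)) = -2222/((⅕)*(-57)) + 1227/(-1203/(-361) + 1487/(-986)) = -2222/(-57/5) + 1227/(-1203*(-1/361) + 1487*(-1/986)) = -2222*(-5/57) + 1227/(1203/361 - 1487/986) = 11110/57 + 1227/(649351/355946) = 11110/57 + 1227*(355946/649351) = 11110/57 + 436745742/649351 = 32108796904/37013007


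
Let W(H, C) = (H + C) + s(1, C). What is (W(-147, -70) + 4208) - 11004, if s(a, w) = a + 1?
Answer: -7011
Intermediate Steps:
s(a, w) = 1 + a
W(H, C) = 2 + C + H (W(H, C) = (H + C) + (1 + 1) = (C + H) + 2 = 2 + C + H)
(W(-147, -70) + 4208) - 11004 = ((2 - 70 - 147) + 4208) - 11004 = (-215 + 4208) - 11004 = 3993 - 11004 = -7011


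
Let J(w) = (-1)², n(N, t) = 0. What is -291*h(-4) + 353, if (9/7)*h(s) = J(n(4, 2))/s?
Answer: 4915/12 ≈ 409.58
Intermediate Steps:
J(w) = 1
h(s) = 7/(9*s) (h(s) = 7*(1/s)/9 = 7/(9*s))
-291*h(-4) + 353 = -679/(3*(-4)) + 353 = -679*(-1)/(3*4) + 353 = -291*(-7/36) + 353 = 679/12 + 353 = 4915/12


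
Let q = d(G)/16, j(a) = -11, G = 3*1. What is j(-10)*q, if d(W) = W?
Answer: -33/16 ≈ -2.0625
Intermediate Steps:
G = 3
q = 3/16 ≈ 0.18750
j(-10)*q = -11*3/16 = -33/16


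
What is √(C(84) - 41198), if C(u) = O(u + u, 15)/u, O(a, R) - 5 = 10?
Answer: 3*I*√897197/14 ≈ 202.97*I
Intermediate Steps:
O(a, R) = 15 (O(a, R) = 5 + 10 = 15)
C(u) = 15/u
√(C(84) - 41198) = √(15/84 - 41198) = √(15*(1/84) - 41198) = √(5/28 - 41198) = √(-1153539/28) = 3*I*√897197/14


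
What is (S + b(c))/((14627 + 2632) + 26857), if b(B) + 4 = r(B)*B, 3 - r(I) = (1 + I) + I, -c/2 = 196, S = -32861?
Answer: -340977/44116 ≈ -7.7291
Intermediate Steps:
c = -392 (c = -2*196 = -392)
r(I) = 2 - 2*I (r(I) = 3 - ((1 + I) + I) = 3 - (1 + 2*I) = 3 + (-1 - 2*I) = 2 - 2*I)
b(B) = -4 + B*(2 - 2*B) (b(B) = -4 + (2 - 2*B)*B = -4 + B*(2 - 2*B))
(S + b(c))/((14627 + 2632) + 26857) = (-32861 + (-4 - 2*(-392)² + 2*(-392)))/((14627 + 2632) + 26857) = (-32861 + (-4 - 2*153664 - 784))/(17259 + 26857) = (-32861 + (-4 - 307328 - 784))/44116 = (-32861 - 308116)*(1/44116) = -340977*1/44116 = -340977/44116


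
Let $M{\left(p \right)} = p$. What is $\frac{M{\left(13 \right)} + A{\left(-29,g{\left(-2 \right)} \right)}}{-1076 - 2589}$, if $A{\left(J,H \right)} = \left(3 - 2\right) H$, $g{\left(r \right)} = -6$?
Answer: $- \frac{7}{3665} \approx -0.00191$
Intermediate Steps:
$A{\left(J,H \right)} = H$ ($A{\left(J,H \right)} = \left(3 - 2\right) H = 1 H = H$)
$\frac{M{\left(13 \right)} + A{\left(-29,g{\left(-2 \right)} \right)}}{-1076 - 2589} = \frac{13 - 6}{-1076 - 2589} = \frac{7}{-3665} = 7 \left(- \frac{1}{3665}\right) = - \frac{7}{3665}$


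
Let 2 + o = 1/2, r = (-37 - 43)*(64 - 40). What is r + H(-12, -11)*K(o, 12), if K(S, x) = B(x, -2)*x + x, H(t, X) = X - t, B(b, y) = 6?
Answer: -1836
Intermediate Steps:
r = -1920 (r = -80*24 = -1920)
o = -3/2 (o = -2 + 1/2 = -3/2 ≈ -1.5000)
K(S, x) = 7*x (K(S, x) = 6*x + x = 7*x)
r + H(-12, -11)*K(o, 12) = -1920 + (-11 - 1*(-12))*(7*12) = -1920 + (-11 + 12)*84 = -1920 + 1*84 = -1920 + 84 = -1836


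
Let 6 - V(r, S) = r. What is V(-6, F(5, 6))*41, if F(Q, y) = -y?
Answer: 492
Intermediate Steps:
V(r, S) = 6 - r
V(-6, F(5, 6))*41 = (6 - 1*(-6))*41 = (6 + 6)*41 = 12*41 = 492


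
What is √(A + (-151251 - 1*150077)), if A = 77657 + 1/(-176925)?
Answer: 2*I*√70014515522763/35385 ≈ 472.94*I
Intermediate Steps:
A = 13739464724/176925 (A = 77657 - 1/176925 = 13739464724/176925 ≈ 77657.)
√(A + (-151251 - 1*150077)) = √(13739464724/176925 + (-151251 - 1*150077)) = √(13739464724/176925 + (-151251 - 150077)) = √(13739464724/176925 - 301328) = √(-39572991676/176925) = 2*I*√70014515522763/35385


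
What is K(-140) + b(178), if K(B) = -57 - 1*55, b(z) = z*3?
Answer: 422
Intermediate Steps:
b(z) = 3*z
K(B) = -112 (K(B) = -57 - 55 = -112)
K(-140) + b(178) = -112 + 3*178 = -112 + 534 = 422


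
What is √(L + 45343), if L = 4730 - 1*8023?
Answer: 145*√2 ≈ 205.06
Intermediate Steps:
L = -3293 (L = 4730 - 8023 = -3293)
√(L + 45343) = √(-3293 + 45343) = √42050 = 145*√2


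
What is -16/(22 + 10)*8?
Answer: -4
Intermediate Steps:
-16/(22 + 10)*8 = -16/32*8 = -16*1/32*8 = -½*8 = -4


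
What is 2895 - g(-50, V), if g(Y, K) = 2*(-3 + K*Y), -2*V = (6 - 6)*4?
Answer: 2901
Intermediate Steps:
V = 0 (V = -(6 - 6)*4/2 = -0*4 = -1/2*0 = 0)
g(Y, K) = -6 + 2*K*Y
2895 - g(-50, V) = 2895 - (-6 + 2*0*(-50)) = 2895 - (-6 + 0) = 2895 - 1*(-6) = 2895 + 6 = 2901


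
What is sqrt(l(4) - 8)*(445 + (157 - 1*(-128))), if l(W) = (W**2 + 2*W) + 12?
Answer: 1460*sqrt(7) ≈ 3862.8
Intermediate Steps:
l(W) = 12 + W**2 + 2*W
sqrt(l(4) - 8)*(445 + (157 - 1*(-128))) = sqrt((12 + 4**2 + 2*4) - 8)*(445 + (157 - 1*(-128))) = sqrt((12 + 16 + 8) - 8)*(445 + (157 + 128)) = sqrt(36 - 8)*(445 + 285) = sqrt(28)*730 = (2*sqrt(7))*730 = 1460*sqrt(7)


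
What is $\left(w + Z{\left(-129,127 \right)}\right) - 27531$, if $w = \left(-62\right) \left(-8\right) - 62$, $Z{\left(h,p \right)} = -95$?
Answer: $-27192$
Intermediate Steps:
$w = 434$ ($w = 496 - 62 = 434$)
$\left(w + Z{\left(-129,127 \right)}\right) - 27531 = \left(434 - 95\right) - 27531 = 339 - 27531 = -27192$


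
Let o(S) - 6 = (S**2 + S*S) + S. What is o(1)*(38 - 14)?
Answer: 216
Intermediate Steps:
o(S) = 6 + S + 2*S**2 (o(S) = 6 + ((S**2 + S*S) + S) = 6 + ((S**2 + S**2) + S) = 6 + (2*S**2 + S) = 6 + (S + 2*S**2) = 6 + S + 2*S**2)
o(1)*(38 - 14) = (6 + 1 + 2*1**2)*(38 - 14) = (6 + 1 + 2*1)*24 = (6 + 1 + 2)*24 = 9*24 = 216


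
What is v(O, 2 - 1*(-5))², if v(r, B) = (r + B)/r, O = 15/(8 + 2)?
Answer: 289/9 ≈ 32.111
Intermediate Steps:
O = 3/2 (O = 15/10 = 15*(⅒) = 3/2 ≈ 1.5000)
v(r, B) = (B + r)/r
v(O, 2 - 1*(-5))² = (((2 - 1*(-5)) + 3/2)/(3/2))² = (2*((2 + 5) + 3/2)/3)² = (2*(7 + 3/2)/3)² = ((⅔)*(17/2))² = (17/3)² = 289/9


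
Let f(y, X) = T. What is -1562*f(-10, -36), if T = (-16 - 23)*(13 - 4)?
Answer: 548262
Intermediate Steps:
T = -351 (T = -39*9 = -351)
f(y, X) = -351
-1562*f(-10, -36) = -1562*(-351) = 548262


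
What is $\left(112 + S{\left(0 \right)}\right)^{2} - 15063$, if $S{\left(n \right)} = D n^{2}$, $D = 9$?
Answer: $-2519$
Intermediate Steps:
$S{\left(n \right)} = 9 n^{2}$
$\left(112 + S{\left(0 \right)}\right)^{2} - 15063 = \left(112 + 9 \cdot 0^{2}\right)^{2} - 15063 = \left(112 + 9 \cdot 0\right)^{2} - 15063 = \left(112 + 0\right)^{2} - 15063 = 112^{2} - 15063 = 12544 - 15063 = -2519$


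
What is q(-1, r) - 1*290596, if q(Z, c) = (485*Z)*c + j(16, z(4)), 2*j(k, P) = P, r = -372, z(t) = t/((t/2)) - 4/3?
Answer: -330527/3 ≈ -1.1018e+5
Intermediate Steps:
z(t) = 2/3 (z(t) = t/((t*(1/2))) - 4*1/3 = t/((t/2)) - 4/3 = t*(2/t) - 4/3 = 2 - 4/3 = 2/3)
j(k, P) = P/2
q(Z, c) = 1/3 + 485*Z*c (q(Z, c) = (485*Z)*c + (1/2)*(2/3) = 485*Z*c + 1/3 = 1/3 + 485*Z*c)
q(-1, r) - 1*290596 = (1/3 + 485*(-1)*(-372)) - 1*290596 = (1/3 + 180420) - 290596 = 541261/3 - 290596 = -330527/3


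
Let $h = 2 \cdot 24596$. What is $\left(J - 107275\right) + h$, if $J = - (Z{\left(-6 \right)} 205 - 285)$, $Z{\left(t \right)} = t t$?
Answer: $-65178$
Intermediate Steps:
$Z{\left(t \right)} = t^{2}$
$h = 49192$
$J = -7095$ ($J = - (\left(-6\right)^{2} \cdot 205 - 285) = - (36 \cdot 205 - 285) = - (7380 - 285) = \left(-1\right) 7095 = -7095$)
$\left(J - 107275\right) + h = \left(-7095 - 107275\right) + 49192 = -114370 + 49192 = -65178$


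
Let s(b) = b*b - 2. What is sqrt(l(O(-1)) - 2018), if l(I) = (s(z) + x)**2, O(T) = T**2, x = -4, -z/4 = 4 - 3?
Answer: I*sqrt(1918) ≈ 43.795*I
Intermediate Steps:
z = -4 (z = -4*(4 - 3) = -4*1 = -4)
s(b) = -2 + b**2 (s(b) = b**2 - 2 = -2 + b**2)
l(I) = 100 (l(I) = ((-2 + (-4)**2) - 4)**2 = ((-2 + 16) - 4)**2 = (14 - 4)**2 = 10**2 = 100)
sqrt(l(O(-1)) - 2018) = sqrt(100 - 2018) = sqrt(-1918) = I*sqrt(1918)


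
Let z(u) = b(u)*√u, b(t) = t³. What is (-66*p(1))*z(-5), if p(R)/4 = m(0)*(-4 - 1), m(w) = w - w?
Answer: 0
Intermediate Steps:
m(w) = 0
p(R) = 0 (p(R) = 4*(0*(-4 - 1)) = 4*(0*(-5)) = 4*0 = 0)
z(u) = u^(7/2) (z(u) = u³*√u = u^(7/2))
(-66*p(1))*z(-5) = (-66*0)*(-5)^(7/2) = 0*(-125*I*√5) = 0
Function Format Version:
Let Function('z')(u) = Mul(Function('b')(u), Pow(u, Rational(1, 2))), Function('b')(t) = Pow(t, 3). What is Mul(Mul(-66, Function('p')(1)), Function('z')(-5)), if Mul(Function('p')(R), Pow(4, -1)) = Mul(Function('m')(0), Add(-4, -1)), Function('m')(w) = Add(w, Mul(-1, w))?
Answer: 0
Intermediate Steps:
Function('m')(w) = 0
Function('p')(R) = 0 (Function('p')(R) = Mul(4, Mul(0, Add(-4, -1))) = Mul(4, Mul(0, -5)) = Mul(4, 0) = 0)
Function('z')(u) = Pow(u, Rational(7, 2)) (Function('z')(u) = Mul(Pow(u, 3), Pow(u, Rational(1, 2))) = Pow(u, Rational(7, 2)))
Mul(Mul(-66, Function('p')(1)), Function('z')(-5)) = Mul(Mul(-66, 0), Pow(-5, Rational(7, 2))) = Mul(0, Mul(-125, I, Pow(5, Rational(1, 2)))) = 0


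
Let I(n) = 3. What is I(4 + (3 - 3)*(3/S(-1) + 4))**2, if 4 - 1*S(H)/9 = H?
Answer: 9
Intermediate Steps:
S(H) = 36 - 9*H
I(4 + (3 - 3)*(3/S(-1) + 4))**2 = 3**2 = 9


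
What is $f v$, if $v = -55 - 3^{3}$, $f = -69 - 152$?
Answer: $18122$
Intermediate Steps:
$f = -221$
$v = -82$ ($v = -55 - 27 = -82$)
$f v = \left(-221\right) \left(-82\right) = 18122$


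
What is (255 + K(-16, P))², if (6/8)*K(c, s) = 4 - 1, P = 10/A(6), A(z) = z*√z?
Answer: 67081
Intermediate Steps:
A(z) = z^(3/2)
P = 5*√6/18 (P = 10/(6^(3/2)) = 10/((6*√6)) = 10*(√6/36) = 5*√6/18 ≈ 0.68041)
K(c, s) = 4 (K(c, s) = 4*(4 - 1)/3 = (4/3)*3 = 4)
(255 + K(-16, P))² = (255 + 4)² = 259² = 67081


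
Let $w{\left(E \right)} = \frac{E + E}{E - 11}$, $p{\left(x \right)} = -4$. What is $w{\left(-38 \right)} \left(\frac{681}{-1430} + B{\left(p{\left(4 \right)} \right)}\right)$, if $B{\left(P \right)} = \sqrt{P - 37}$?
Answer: $- \frac{25878}{35035} + \frac{76 i \sqrt{41}}{49} \approx -0.73863 + 9.9314 i$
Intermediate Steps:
$B{\left(P \right)} = \sqrt{-37 + P}$
$w{\left(E \right)} = \frac{2 E}{-11 + E}$
$w{\left(-38 \right)} \left(\frac{681}{-1430} + B{\left(p{\left(4 \right)} \right)}\right) = 2 \left(-38\right) \frac{1}{-11 - 38} \left(\frac{681}{-1430} + \sqrt{-37 - 4}\right) = 2 \left(-38\right) \frac{1}{-49} \left(681 \left(- \frac{1}{1430}\right) + \sqrt{-41}\right) = 2 \left(-38\right) \left(- \frac{1}{49}\right) \left(- \frac{681}{1430} + i \sqrt{41}\right) = \frac{76 \left(- \frac{681}{1430} + i \sqrt{41}\right)}{49} = - \frac{25878}{35035} + \frac{76 i \sqrt{41}}{49}$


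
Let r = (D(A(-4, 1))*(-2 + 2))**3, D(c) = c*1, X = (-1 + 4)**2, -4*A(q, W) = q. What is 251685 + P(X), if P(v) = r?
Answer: 251685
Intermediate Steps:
A(q, W) = -q/4
X = 9 (X = 3**2 = 9)
D(c) = c
r = 0 (r = ((-1/4*(-4))*(-2 + 2))**3 = (1*0)**3 = 0**3 = 0)
P(v) = 0
251685 + P(X) = 251685 + 0 = 251685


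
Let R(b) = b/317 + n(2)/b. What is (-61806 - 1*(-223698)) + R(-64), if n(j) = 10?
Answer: 1642228815/10144 ≈ 1.6189e+5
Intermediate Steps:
R(b) = 10/b + b/317 (R(b) = b/317 + 10/b = 10/b + b/317)
(-61806 - 1*(-223698)) + R(-64) = (-61806 - 1*(-223698)) + (10/(-64) + (1/317)*(-64)) = (-61806 + 223698) + (10*(-1/64) - 64/317) = 161892 + (-5/32 - 64/317) = 161892 - 3633/10144 = 1642228815/10144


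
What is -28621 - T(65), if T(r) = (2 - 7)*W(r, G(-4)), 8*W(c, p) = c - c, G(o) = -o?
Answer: -28621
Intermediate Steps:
W(c, p) = 0 (W(c, p) = (c - c)/8 = (1/8)*0 = 0)
T(r) = 0 (T(r) = (2 - 7)*0 = -5*0 = 0)
-28621 - T(65) = -28621 - 1*0 = -28621 + 0 = -28621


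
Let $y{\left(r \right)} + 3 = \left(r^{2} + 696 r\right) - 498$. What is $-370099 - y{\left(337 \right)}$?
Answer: $-717719$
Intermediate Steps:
$y{\left(r \right)} = -501 + r^{2} + 696 r$ ($y{\left(r \right)} = -3 - \left(498 - r^{2} - 696 r\right) = -3 + \left(-498 + r^{2} + 696 r\right) = -501 + r^{2} + 696 r$)
$-370099 - y{\left(337 \right)} = -370099 - \left(-501 + 337^{2} + 696 \cdot 337\right) = -370099 - \left(-501 + 113569 + 234552\right) = -370099 - 347620 = -717719$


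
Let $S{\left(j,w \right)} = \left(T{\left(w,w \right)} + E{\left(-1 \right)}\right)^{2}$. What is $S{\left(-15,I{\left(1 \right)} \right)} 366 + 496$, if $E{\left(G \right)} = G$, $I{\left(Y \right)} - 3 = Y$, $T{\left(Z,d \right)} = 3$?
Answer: $1960$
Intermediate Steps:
$I{\left(Y \right)} = 3 + Y$
$S{\left(j,w \right)} = 4$ ($S{\left(j,w \right)} = \left(3 - 1\right)^{2} = 2^{2} = 4$)
$S{\left(-15,I{\left(1 \right)} \right)} 366 + 496 = 4 \cdot 366 + 496 = 1464 + 496 = 1960$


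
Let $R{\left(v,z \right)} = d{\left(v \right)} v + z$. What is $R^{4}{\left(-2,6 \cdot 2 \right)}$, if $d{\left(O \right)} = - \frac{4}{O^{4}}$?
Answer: $\frac{390625}{16} \approx 24414.0$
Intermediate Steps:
$d{\left(O \right)} = - \frac{4}{O^{4}}$
$R{\left(v,z \right)} = z - \frac{4}{v^{3}}$ ($R{\left(v,z \right)} = - \frac{4}{v^{4}} v + z = - \frac{4}{v^{3}} + z = z - \frac{4}{v^{3}}$)
$R^{4}{\left(-2,6 \cdot 2 \right)} = \left(6 \cdot 2 - \frac{4}{-8}\right)^{4} = \left(12 - - \frac{1}{2}\right)^{4} = \left(12 + \frac{1}{2}\right)^{4} = \left(\frac{25}{2}\right)^{4} = \frac{390625}{16}$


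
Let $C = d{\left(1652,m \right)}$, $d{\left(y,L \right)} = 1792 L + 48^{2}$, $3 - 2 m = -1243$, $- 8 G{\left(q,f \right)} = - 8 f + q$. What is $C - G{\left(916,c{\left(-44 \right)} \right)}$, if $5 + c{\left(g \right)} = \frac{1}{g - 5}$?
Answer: $\frac{109646273}{98} \approx 1.1188 \cdot 10^{6}$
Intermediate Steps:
$c{\left(g \right)} = -5 + \frac{1}{-5 + g}$ ($c{\left(g \right)} = -5 + \frac{1}{g - 5} = -5 + \frac{1}{-5 + g}$)
$G{\left(q,f \right)} = f - \frac{q}{8}$ ($G{\left(q,f \right)} = - \frac{- 8 f + q}{8} = - \frac{q - 8 f}{8} = f - \frac{q}{8}$)
$m = 623$ ($m = \frac{3}{2} - - \frac{1243}{2} = \frac{3}{2} + \frac{1243}{2} = 623$)
$d{\left(y,L \right)} = 2304 + 1792 L$ ($d{\left(y,L \right)} = 1792 L + 2304 = 2304 + 1792 L$)
$C = 1118720$ ($C = 2304 + 1792 \cdot 623 = 2304 + 1116416 = 1118720$)
$C - G{\left(916,c{\left(-44 \right)} \right)} = 1118720 - \left(\frac{26 - -220}{-5 - 44} - \frac{229}{2}\right) = 1118720 - \left(\frac{26 + 220}{-49} - \frac{229}{2}\right) = 1118720 - \left(\left(- \frac{1}{49}\right) 246 - \frac{229}{2}\right) = 1118720 - \left(- \frac{246}{49} - \frac{229}{2}\right) = 1118720 - - \frac{11713}{98} = 1118720 + \frac{11713}{98} = \frac{109646273}{98}$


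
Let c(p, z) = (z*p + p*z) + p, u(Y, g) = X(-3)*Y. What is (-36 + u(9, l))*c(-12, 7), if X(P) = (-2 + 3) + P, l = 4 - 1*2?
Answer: 9720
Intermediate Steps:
l = 2 (l = 4 - 2 = 2)
X(P) = 1 + P
u(Y, g) = -2*Y (u(Y, g) = (1 - 3)*Y = -2*Y)
c(p, z) = p + 2*p*z (c(p, z) = (p*z + p*z) + p = 2*p*z + p = p + 2*p*z)
(-36 + u(9, l))*c(-12, 7) = (-36 - 2*9)*(-12*(1 + 2*7)) = (-36 - 18)*(-12*(1 + 14)) = -(-648)*15 = -54*(-180) = 9720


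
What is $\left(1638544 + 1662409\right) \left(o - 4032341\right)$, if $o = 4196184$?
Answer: $540838042379$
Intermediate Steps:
$\left(1638544 + 1662409\right) \left(o - 4032341\right) = \left(1638544 + 1662409\right) \left(4196184 - 4032341\right) = 3300953 \cdot 163843 = 540838042379$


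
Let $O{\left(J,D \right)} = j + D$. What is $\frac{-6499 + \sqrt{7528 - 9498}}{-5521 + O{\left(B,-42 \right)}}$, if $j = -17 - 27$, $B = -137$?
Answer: $\frac{6499}{5607} - \frac{i \sqrt{1970}}{5607} \approx 1.1591 - 0.0079159 i$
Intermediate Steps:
$j = -44$
$O{\left(J,D \right)} = -44 + D$
$\frac{-6499 + \sqrt{7528 - 9498}}{-5521 + O{\left(B,-42 \right)}} = \frac{-6499 + \sqrt{7528 - 9498}}{-5521 - 86} = \frac{-6499 + \sqrt{-1970}}{-5521 - 86} = \frac{-6499 + i \sqrt{1970}}{-5607} = \left(-6499 + i \sqrt{1970}\right) \left(- \frac{1}{5607}\right) = \frac{6499}{5607} - \frac{i \sqrt{1970}}{5607}$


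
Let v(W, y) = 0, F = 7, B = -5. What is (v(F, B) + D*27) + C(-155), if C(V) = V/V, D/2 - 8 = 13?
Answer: 1135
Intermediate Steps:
D = 42 (D = 16 + 2*13 = 16 + 26 = 42)
C(V) = 1
(v(F, B) + D*27) + C(-155) = (0 + 42*27) + 1 = (0 + 1134) + 1 = 1134 + 1 = 1135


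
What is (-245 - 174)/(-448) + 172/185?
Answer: 154571/82880 ≈ 1.8650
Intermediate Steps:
(-245 - 174)/(-448) + 172/185 = -419*(-1/448) + 172*(1/185) = 419/448 + 172/185 = 154571/82880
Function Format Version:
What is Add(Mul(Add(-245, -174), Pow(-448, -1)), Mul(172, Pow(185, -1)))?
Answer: Rational(154571, 82880) ≈ 1.8650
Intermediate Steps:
Add(Mul(Add(-245, -174), Pow(-448, -1)), Mul(172, Pow(185, -1))) = Add(Mul(-419, Rational(-1, 448)), Mul(172, Rational(1, 185))) = Add(Rational(419, 448), Rational(172, 185)) = Rational(154571, 82880)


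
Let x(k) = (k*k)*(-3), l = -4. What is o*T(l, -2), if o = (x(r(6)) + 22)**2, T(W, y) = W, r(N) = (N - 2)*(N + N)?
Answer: -189888400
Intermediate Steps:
r(N) = 2*N*(-2 + N) (r(N) = (-2 + N)*(2*N) = 2*N*(-2 + N))
x(k) = -3*k**2 (x(k) = k**2*(-3) = -3*k**2)
o = 47472100 (o = (-3*144*(-2 + 6)**2 + 22)**2 = (-3*(2*6*4)**2 + 22)**2 = (-3*48**2 + 22)**2 = (-3*2304 + 22)**2 = (-6912 + 22)**2 = (-6890)**2 = 47472100)
o*T(l, -2) = 47472100*(-4) = -189888400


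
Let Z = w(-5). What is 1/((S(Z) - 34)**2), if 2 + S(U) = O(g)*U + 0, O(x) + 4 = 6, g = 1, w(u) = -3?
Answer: 1/1764 ≈ 0.00056689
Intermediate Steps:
Z = -3
O(x) = 2 (O(x) = -4 + 6 = 2)
S(U) = -2 + 2*U (S(U) = -2 + (2*U + 0) = -2 + 2*U)
1/((S(Z) - 34)**2) = 1/(((-2 + 2*(-3)) - 34)**2) = 1/(((-2 - 6) - 34)**2) = 1/((-8 - 34)**2) = 1/((-42)**2) = 1/1764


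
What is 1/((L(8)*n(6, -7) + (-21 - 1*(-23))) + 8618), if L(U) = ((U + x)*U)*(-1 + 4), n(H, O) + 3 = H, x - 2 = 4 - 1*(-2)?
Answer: 1/9772 ≈ 0.00010233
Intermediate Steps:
x = 8 (x = 2 + (4 - 1*(-2)) = 2 + (4 + 2) = 2 + 6 = 8)
n(H, O) = -3 + H
L(U) = 3*U*(8 + U) (L(U) = ((U + 8)*U)*(-1 + 4) = ((8 + U)*U)*3 = (U*(8 + U))*3 = 3*U*(8 + U))
1/((L(8)*n(6, -7) + (-21 - 1*(-23))) + 8618) = 1/(((3*8*(8 + 8))*(-3 + 6) + (-21 - 1*(-23))) + 8618) = 1/(((3*8*16)*3 + (-21 + 23)) + 8618) = 1/((384*3 + 2) + 8618) = 1/((1152 + 2) + 8618) = 1/(1154 + 8618) = 1/9772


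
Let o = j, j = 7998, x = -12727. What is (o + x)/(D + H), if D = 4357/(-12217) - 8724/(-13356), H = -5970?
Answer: 64302676809/81173167952 ≈ 0.79217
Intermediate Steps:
D = 4032418/13597521 (D = 4357*(-1/12217) - 8724*(-1/13356) = -4357/12217 + 727/1113 = 4032418/13597521 ≈ 0.29656)
o = 7998
(o + x)/(D + H) = (7998 - 12727)/(4032418/13597521 - 5970) = -4729/(-81173167952/13597521) = -4729*(-13597521/81173167952) = 64302676809/81173167952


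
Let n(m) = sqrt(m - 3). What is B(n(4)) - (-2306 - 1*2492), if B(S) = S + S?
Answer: 4800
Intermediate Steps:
n(m) = sqrt(-3 + m)
B(S) = 2*S
B(n(4)) - (-2306 - 1*2492) = 2*sqrt(-3 + 4) - (-2306 - 1*2492) = 2*sqrt(1) - (-2306 - 2492) = 2*1 - 1*(-4798) = 2 + 4798 = 4800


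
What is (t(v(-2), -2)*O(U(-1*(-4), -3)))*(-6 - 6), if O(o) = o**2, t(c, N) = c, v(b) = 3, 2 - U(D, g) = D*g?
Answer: -7056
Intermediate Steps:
U(D, g) = 2 - D*g
(t(v(-2), -2)*O(U(-1*(-4), -3)))*(-6 - 6) = (3*(2 - 1*(-1*(-4))*(-3))**2)*(-6 - 6) = (3*(2 - 1*4*(-3))**2)*(-12) = (3*(2 + 12)**2)*(-12) = (3*14**2)*(-12) = (3*196)*(-12) = 588*(-12) = -7056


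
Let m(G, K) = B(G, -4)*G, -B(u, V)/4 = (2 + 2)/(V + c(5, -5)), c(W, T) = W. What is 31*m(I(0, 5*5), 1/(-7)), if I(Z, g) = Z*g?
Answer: 0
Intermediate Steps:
B(u, V) = -16/(5 + V) (B(u, V) = -4*(2 + 2)/(V + 5) = -16/(5 + V))
m(G, K) = -16*G (m(G, K) = (-16/(5 - 4))*G = (-16/1)*G = (-16*1)*G = -16*G)
31*m(I(0, 5*5), 1/(-7)) = 31*(-0*5*5) = 31*(-0*25) = 31*(-16*0) = 31*0 = 0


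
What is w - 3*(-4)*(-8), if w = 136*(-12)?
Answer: -1728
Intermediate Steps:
w = -1632
w - 3*(-4)*(-8) = -1632 - 3*(-4)*(-8) = -1632 + 12*(-8) = -1632 - 96 = -1728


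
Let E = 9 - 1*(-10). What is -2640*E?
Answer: -50160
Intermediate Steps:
E = 19 (E = 9 + 10 = 19)
-2640*E = -2640*19 = -220*228 = -50160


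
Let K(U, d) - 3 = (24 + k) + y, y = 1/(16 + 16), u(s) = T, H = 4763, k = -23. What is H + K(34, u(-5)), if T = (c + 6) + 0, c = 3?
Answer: 152545/32 ≈ 4767.0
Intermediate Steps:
T = 9 (T = (3 + 6) + 0 = 9 + 0 = 9)
u(s) = 9
y = 1/32 ≈ 0.031250
K(U, d) = 129/32 (K(U, d) = 3 + ((24 - 23) + 1/32) = 3 + (1 + 1/32) = 3 + 33/32 = 129/32)
H + K(34, u(-5)) = 4763 + 129/32 = 152545/32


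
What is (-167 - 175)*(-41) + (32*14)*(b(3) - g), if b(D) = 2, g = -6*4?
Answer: 25670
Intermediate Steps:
g = -24
(-167 - 175)*(-41) + (32*14)*(b(3) - g) = (-167 - 175)*(-41) + (32*14)*(2 - 1*(-24)) = -342*(-41) + 448*(2 + 24) = 14022 + 448*26 = 14022 + 11648 = 25670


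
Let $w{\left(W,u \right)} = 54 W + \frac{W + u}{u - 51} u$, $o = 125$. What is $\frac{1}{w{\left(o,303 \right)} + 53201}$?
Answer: $\frac{21}{1269778} \approx 1.6538 \cdot 10^{-5}$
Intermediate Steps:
$w{\left(W,u \right)} = 54 W + \frac{u \left(W + u\right)}{-51 + u}$ ($w{\left(W,u \right)} = 54 W + \frac{W + u}{-51 + u} u = 54 W + \frac{u \left(W + u\right)}{-51 + u}$)
$\frac{1}{w{\left(o,303 \right)} + 53201} = \frac{1}{\frac{303^{2} - 344250 + 55 \cdot 125 \cdot 303}{-51 + 303} + 53201} = \frac{1}{\frac{91809 - 344250 + 2083125}{252} + 53201} = \frac{1}{\frac{1}{252} \cdot 1830684 + 53201} = \frac{1}{\frac{152557}{21} + 53201} = \frac{1}{\frac{1269778}{21}} = \frac{21}{1269778}$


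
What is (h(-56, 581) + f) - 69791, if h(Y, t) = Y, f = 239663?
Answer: 169816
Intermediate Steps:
(h(-56, 581) + f) - 69791 = (-56 + 239663) - 69791 = 239607 - 69791 = 169816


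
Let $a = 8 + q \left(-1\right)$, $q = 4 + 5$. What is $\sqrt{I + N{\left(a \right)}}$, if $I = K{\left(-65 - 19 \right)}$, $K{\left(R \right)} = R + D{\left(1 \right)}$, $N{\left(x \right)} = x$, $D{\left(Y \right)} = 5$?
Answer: $4 i \sqrt{5} \approx 8.9443 i$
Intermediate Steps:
$q = 9$
$a = -1$ ($a = 8 + 9 \left(-1\right) = 8 - 9 = -1$)
$K{\left(R \right)} = 5 + R$ ($K{\left(R \right)} = R + 5 = 5 + R$)
$I = -79$ ($I = 5 - 84 = -79$)
$\sqrt{I + N{\left(a \right)}} = \sqrt{-79 - 1} = \sqrt{-80} = 4 i \sqrt{5}$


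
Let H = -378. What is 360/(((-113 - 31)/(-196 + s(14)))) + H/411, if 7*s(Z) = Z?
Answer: 66319/137 ≈ 484.08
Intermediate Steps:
s(Z) = Z/7
360/(((-113 - 31)/(-196 + s(14)))) + H/411 = 360/(((-113 - 31)/(-196 + (1/7)*14))) - 378/411 = 360/((-144/(-196 + 2))) - 378*1/411 = 360/((-144/(-194))) - 126/137 = 360/((-144*(-1/194))) - 126/137 = 360/(72/97) - 126/137 = 360*(97/72) - 126/137 = 485 - 126/137 = 66319/137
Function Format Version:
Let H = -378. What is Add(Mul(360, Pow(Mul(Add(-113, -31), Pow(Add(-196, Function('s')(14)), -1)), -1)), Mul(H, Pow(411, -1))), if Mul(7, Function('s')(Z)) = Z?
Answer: Rational(66319, 137) ≈ 484.08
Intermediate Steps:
Function('s')(Z) = Mul(Rational(1, 7), Z)
Add(Mul(360, Pow(Mul(Add(-113, -31), Pow(Add(-196, Function('s')(14)), -1)), -1)), Mul(H, Pow(411, -1))) = Add(Mul(360, Pow(Mul(Add(-113, -31), Pow(Add(-196, Mul(Rational(1, 7), 14)), -1)), -1)), Mul(-378, Pow(411, -1))) = Add(Mul(360, Pow(Mul(-144, Pow(Add(-196, 2), -1)), -1)), Mul(-378, Rational(1, 411))) = Add(Mul(360, Pow(Mul(-144, Pow(-194, -1)), -1)), Rational(-126, 137)) = Add(Mul(360, Pow(Mul(-144, Rational(-1, 194)), -1)), Rational(-126, 137)) = Add(Mul(360, Pow(Rational(72, 97), -1)), Rational(-126, 137)) = Add(Mul(360, Rational(97, 72)), Rational(-126, 137)) = Add(485, Rational(-126, 137)) = Rational(66319, 137)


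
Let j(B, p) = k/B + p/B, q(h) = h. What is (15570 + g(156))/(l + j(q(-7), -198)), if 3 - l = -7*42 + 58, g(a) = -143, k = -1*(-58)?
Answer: 15427/259 ≈ 59.564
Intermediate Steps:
k = 58
j(B, p) = 58/B + p/B
l = 239 (l = 3 - (-7*42 + 58) = 3 - (-294 + 58) = 3 - 1*(-236) = 3 + 236 = 239)
(15570 + g(156))/(l + j(q(-7), -198)) = (15570 - 143)/(239 + (58 - 198)/(-7)) = 15427/(239 - ⅐*(-140)) = 15427/(239 + 20) = 15427/259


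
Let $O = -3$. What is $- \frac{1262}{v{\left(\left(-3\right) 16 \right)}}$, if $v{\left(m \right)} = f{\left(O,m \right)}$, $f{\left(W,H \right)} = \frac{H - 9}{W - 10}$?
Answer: $- \frac{16406}{57} \approx -287.82$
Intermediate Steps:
$f{\left(W,H \right)} = \frac{-9 + H}{-10 + W}$
$v{\left(m \right)} = \frac{9}{13} - \frac{m}{13}$ ($v{\left(m \right)} = \frac{-9 + m}{-10 - 3} = \frac{-9 + m}{-13} = - \frac{-9 + m}{13} = \frac{9}{13} - \frac{m}{13}$)
$- \frac{1262}{v{\left(\left(-3\right) 16 \right)}} = - \frac{1262}{\frac{9}{13} - \frac{\left(-3\right) 16}{13}} = - \frac{1262}{\frac{9}{13} - - \frac{48}{13}} = - \frac{1262}{\frac{9}{13} + \frac{48}{13}} = - \frac{1262}{\frac{57}{13}} = \left(-1262\right) \frac{13}{57} = - \frac{16406}{57}$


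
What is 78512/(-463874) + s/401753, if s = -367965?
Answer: -101115913973/93181385561 ≈ -1.0852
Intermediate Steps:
78512/(-463874) + s/401753 = 78512/(-463874) - 367965/401753 = 78512*(-1/463874) - 367965*1/401753 = -39256/231937 - 367965/401753 = -101115913973/93181385561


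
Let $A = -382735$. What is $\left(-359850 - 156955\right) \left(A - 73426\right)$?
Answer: $235746285605$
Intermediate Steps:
$\left(-359850 - 156955\right) \left(A - 73426\right) = \left(-359850 - 156955\right) \left(-382735 - 73426\right) = \left(-516805\right) \left(-456161\right) = 235746285605$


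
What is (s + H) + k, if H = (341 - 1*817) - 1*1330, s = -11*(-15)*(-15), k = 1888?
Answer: -2393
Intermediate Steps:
s = -2475 (s = 165*(-15) = -2475)
H = -1806 (H = (341 - 817) - 1330 = -476 - 1330 = -1806)
(s + H) + k = (-2475 - 1806) + 1888 = -4281 + 1888 = -2393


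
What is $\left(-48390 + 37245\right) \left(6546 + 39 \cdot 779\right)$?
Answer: $-411551415$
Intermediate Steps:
$\left(-48390 + 37245\right) \left(6546 + 39 \cdot 779\right) = - 11145 \left(6546 + 30381\right) = \left(-11145\right) 36927 = -411551415$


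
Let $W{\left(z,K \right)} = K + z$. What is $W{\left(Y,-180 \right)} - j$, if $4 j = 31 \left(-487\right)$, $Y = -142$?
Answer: $\frac{13809}{4} \approx 3452.3$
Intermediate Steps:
$j = - \frac{15097}{4}$ ($j = \frac{31 \left(-487\right)}{4} = \frac{1}{4} \left(-15097\right) = - \frac{15097}{4} \approx -3774.3$)
$W{\left(Y,-180 \right)} - j = \left(-180 - 142\right) - - \frac{15097}{4} = -322 + \frac{15097}{4} = \frac{13809}{4}$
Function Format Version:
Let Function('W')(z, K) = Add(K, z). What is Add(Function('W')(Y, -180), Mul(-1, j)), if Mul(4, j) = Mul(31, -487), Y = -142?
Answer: Rational(13809, 4) ≈ 3452.3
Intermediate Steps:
j = Rational(-15097, 4) (j = Mul(Rational(1, 4), Mul(31, -487)) = Mul(Rational(1, 4), -15097) = Rational(-15097, 4) ≈ -3774.3)
Add(Function('W')(Y, -180), Mul(-1, j)) = Add(Add(-180, -142), Mul(-1, Rational(-15097, 4))) = Add(-322, Rational(15097, 4)) = Rational(13809, 4)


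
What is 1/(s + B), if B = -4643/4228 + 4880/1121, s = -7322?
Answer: -4739588/34687835499 ≈ -0.00013664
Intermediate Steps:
B = 15427837/4739588 (B = -4643*1/4228 + 4880*(1/1121) = -4643/4228 + 4880/1121 = 15427837/4739588 ≈ 3.2551)
1/(s + B) = 1/(-7322 + 15427837/4739588) = 1/(-34687835499/4739588) = -4739588/34687835499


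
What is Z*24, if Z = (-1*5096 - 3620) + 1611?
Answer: -170520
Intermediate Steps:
Z = -7105 (Z = (-5096 - 3620) + 1611 = -8716 + 1611 = -7105)
Z*24 = -7105*24 = -170520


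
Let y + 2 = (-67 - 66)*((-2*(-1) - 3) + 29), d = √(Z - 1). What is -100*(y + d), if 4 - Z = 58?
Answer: 372600 - 100*I*√55 ≈ 3.726e+5 - 741.62*I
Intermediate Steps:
Z = -54 (Z = 4 - 1*58 = 4 - 58 = -54)
d = I*√55 (d = √(-54 - 1) = √(-55) = I*√55 ≈ 7.4162*I)
y = -3726 (y = -2 + (-67 - 66)*((-2*(-1) - 3) + 29) = -2 - 133*((2 - 3) + 29) = -2 - 133*(-1 + 29) = -2 - 133*28 = -2 - 3724 = -3726)
-100*(y + d) = -100*(-3726 + I*√55) = 372600 - 100*I*√55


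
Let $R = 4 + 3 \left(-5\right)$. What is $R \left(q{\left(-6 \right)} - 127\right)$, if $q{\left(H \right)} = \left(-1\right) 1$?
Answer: $1408$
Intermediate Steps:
$q{\left(H \right)} = -1$
$R = -11$ ($R = 4 - 15 = -11$)
$R \left(q{\left(-6 \right)} - 127\right) = - 11 \left(-1 - 127\right) = \left(-11\right) \left(-128\right) = 1408$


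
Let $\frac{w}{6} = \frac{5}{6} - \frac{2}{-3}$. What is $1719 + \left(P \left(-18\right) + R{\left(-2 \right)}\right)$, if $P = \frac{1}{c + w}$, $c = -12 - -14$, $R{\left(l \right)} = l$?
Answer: $\frac{18869}{11} \approx 1715.4$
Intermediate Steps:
$w = 9$ ($w = 6 \left(\frac{5}{6} - \frac{2}{-3}\right) = 6 \left(5 \cdot \frac{1}{6} - - \frac{2}{3}\right) = 6 \left(\frac{5}{6} + \frac{2}{3}\right) = 6 \cdot \frac{3}{2} = 9$)
$c = 2$ ($c = -12 + 14 = 2$)
$P = \frac{1}{11}$ ($P = \frac{1}{2 + 9} = \frac{1}{11} \approx 0.090909$)
$1719 + \left(P \left(-18\right) + R{\left(-2 \right)}\right) = 1719 + \left(\frac{1}{11} \left(-18\right) - 2\right) = 1719 - \frac{40}{11} = \frac{18869}{11}$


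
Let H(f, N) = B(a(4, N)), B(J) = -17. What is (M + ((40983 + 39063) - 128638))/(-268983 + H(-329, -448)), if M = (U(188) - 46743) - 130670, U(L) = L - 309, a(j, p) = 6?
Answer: 113063/134500 ≈ 0.84062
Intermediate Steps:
U(L) = -309 + L
H(f, N) = -17
M = -177534 (M = ((-309 + 188) - 46743) - 130670 = (-121 - 46743) - 130670 = -46864 - 130670 = -177534)
(M + ((40983 + 39063) - 128638))/(-268983 + H(-329, -448)) = (-177534 + ((40983 + 39063) - 128638))/(-268983 - 17) = (-177534 + (80046 - 128638))/(-269000) = (-177534 - 48592)*(-1/269000) = -226126*(-1/269000) = 113063/134500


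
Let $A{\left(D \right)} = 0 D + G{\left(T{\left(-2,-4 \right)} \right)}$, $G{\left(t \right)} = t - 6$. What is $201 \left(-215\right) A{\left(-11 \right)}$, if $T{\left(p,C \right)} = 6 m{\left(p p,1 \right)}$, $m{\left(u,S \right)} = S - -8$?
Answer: $-2074320$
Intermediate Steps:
$m{\left(u,S \right)} = 8 + S$ ($m{\left(u,S \right)} = S + 8 = 8 + S$)
$T{\left(p,C \right)} = 54$ ($T{\left(p,C \right)} = 6 \left(8 + 1\right) = 6 \cdot 9 = 54$)
$G{\left(t \right)} = -6 + t$ ($G{\left(t \right)} = t - 6 = -6 + t$)
$A{\left(D \right)} = 48$ ($A{\left(D \right)} = 0 D + \left(-6 + 54\right) = 0 + 48 = 48$)
$201 \left(-215\right) A{\left(-11 \right)} = 201 \left(-215\right) 48 = \left(-43215\right) 48 = -2074320$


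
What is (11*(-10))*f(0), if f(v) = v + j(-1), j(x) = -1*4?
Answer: 440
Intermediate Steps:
j(x) = -4
f(v) = -4 + v (f(v) = v - 4 = -4 + v)
(11*(-10))*f(0) = (11*(-10))*(-4 + 0) = -110*(-4) = 440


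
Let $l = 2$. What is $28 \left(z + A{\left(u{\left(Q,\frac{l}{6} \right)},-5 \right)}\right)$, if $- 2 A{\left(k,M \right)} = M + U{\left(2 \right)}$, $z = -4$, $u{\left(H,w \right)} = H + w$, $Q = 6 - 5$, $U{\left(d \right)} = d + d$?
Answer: $-98$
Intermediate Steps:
$U{\left(d \right)} = 2 d$
$Q = 1$
$A{\left(k,M \right)} = -2 - \frac{M}{2}$ ($A{\left(k,M \right)} = - \frac{M + 2 \cdot 2}{2} = - \frac{M + 4}{2} = - \frac{4 + M}{2} = -2 - \frac{M}{2}$)
$28 \left(z + A{\left(u{\left(Q,\frac{l}{6} \right)},-5 \right)}\right) = 28 \left(-4 - - \frac{1}{2}\right) = 28 \left(-4 + \left(-2 + \frac{5}{2}\right)\right) = 28 \left(-4 + \frac{1}{2}\right) = 28 \left(- \frac{7}{2}\right) = -98$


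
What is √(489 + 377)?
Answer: √866 ≈ 29.428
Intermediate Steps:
√(489 + 377) = √866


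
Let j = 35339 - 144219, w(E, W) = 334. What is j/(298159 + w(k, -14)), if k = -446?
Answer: -108880/298493 ≈ -0.36477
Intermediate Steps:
j = -108880
j/(298159 + w(k, -14)) = -108880/(298159 + 334) = -108880/298493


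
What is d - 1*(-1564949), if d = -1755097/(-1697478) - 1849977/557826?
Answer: 123486993316983074/78908113569 ≈ 1.5649e+6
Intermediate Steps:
d = -180104709907/78908113569 (d = -1755097*(-1/1697478) - 1849977*1/557826 = 1755097/1697478 - 616659/185942 = -180104709907/78908113569 ≈ -2.2825)
d - 1*(-1564949) = -180104709907/78908113569 - 1*(-1564949) = -180104709907/78908113569 + 1564949 = 123486993316983074/78908113569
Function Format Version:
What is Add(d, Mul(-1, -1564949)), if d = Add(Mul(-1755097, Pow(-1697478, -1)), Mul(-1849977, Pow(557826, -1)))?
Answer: Rational(123486993316983074, 78908113569) ≈ 1.5649e+6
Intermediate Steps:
d = Rational(-180104709907, 78908113569) (d = Add(Mul(-1755097, Rational(-1, 1697478)), Mul(-1849977, Rational(1, 557826))) = Add(Rational(1755097, 1697478), Rational(-616659, 185942)) = Rational(-180104709907, 78908113569) ≈ -2.2825)
Add(d, Mul(-1, -1564949)) = Add(Rational(-180104709907, 78908113569), Mul(-1, -1564949)) = Add(Rational(-180104709907, 78908113569), 1564949) = Rational(123486993316983074, 78908113569)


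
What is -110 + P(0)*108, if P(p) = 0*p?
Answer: -110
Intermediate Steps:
P(p) = 0
-110 + P(0)*108 = -110 + 0*108 = -110 + 0 = -110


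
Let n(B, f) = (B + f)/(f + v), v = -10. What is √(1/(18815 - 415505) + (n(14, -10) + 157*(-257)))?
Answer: I*√6349469388666810/396690 ≈ 200.87*I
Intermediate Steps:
n(B, f) = (B + f)/(-10 + f) (n(B, f) = (B + f)/(f - 10) = (B + f)/(-10 + f))
√(1/(18815 - 415505) + (n(14, -10) + 157*(-257))) = √(1/(18815 - 415505) + ((14 - 10)/(-10 - 10) + 157*(-257))) = √(1/(-396690) + (4/(-20) - 40349)) = √(-1/396690 + (-1/20*4 - 40349)) = √(-1/396690 + (-⅕ - 40349)) = √(-1/396690 - 201746/5) = √(-16006124149/396690) = I*√6349469388666810/396690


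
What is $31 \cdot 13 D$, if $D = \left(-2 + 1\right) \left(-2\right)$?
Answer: $806$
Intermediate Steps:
$D = 2$ ($D = \left(-1\right) \left(-2\right) = 2$)
$31 \cdot 13 D = 31 \cdot 13 \cdot 2 = 403 \cdot 2 = 806$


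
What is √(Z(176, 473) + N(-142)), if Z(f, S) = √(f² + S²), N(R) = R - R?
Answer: √11*2105^(¼) ≈ 22.465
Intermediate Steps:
N(R) = 0
Z(f, S) = √(S² + f²)
√(Z(176, 473) + N(-142)) = √(√(473² + 176²) + 0) = √(√(223729 + 30976) + 0) = √(√254705 + 0) = √(11*√2105 + 0) = √(11*√2105) = √11*2105^(¼)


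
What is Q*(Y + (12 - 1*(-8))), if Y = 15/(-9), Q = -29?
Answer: -1595/3 ≈ -531.67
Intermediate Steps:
Y = -5/3 (Y = 15*(-⅑) = -5/3 ≈ -1.6667)
Q*(Y + (12 - 1*(-8))) = -29*(-5/3 + (12 - 1*(-8))) = -29*(-5/3 + (12 + 8)) = -29*(-5/3 + 20) = -29*55/3 = -1595/3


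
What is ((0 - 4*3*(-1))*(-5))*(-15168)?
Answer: 910080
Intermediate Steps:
((0 - 4*3*(-1))*(-5))*(-15168) = ((0 - 12*(-1))*(-5))*(-15168) = ((0 + 12)*(-5))*(-15168) = (12*(-5))*(-15168) = -60*(-15168) = 910080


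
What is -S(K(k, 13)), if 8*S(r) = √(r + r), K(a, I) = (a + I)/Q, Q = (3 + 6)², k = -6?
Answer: -√14/72 ≈ -0.051967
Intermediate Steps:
Q = 81 (Q = 9² = 81)
K(a, I) = I/81 + a/81 (K(a, I) = (a + I)/81 = (I + a)*(1/81) = I/81 + a/81)
S(r) = √2*√r/8 (S(r) = √(r + r)/8 = √(2*r)/8 = (√2*√r)/8 = √2*√r/8)
-S(K(k, 13)) = -√2*√((1/81)*13 + (1/81)*(-6))/8 = -√2*√(13/81 - 2/27)/8 = -√2*√(7/81)/8 = -√2*√7/9/8 = -√14/72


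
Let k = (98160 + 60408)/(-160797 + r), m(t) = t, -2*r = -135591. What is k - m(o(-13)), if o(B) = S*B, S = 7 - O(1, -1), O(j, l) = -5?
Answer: 9566444/62001 ≈ 154.29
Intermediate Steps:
r = 135591/2 (r = -1/2*(-135591) = 135591/2 ≈ 67796.)
S = 12 (S = 7 - 1*(-5) = 7 + 5 = 12)
o(B) = 12*B
k = -105712/62001 (k = (98160 + 60408)/(-160797 + 135591/2) = 158568/(-186003/2) = 158568*(-2/186003) = -105712/62001 ≈ -1.7050)
k - m(o(-13)) = -105712/62001 - 12*(-13) = -105712/62001 - 1*(-156) = -105712/62001 + 156 = 9566444/62001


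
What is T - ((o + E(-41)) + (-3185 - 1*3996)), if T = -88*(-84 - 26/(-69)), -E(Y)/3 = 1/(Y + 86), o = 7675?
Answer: 2368393/345 ≈ 6864.9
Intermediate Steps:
E(Y) = -3/(86 + Y) (E(Y) = -3/(Y + 86) = -3/(86 + Y))
T = 507760/69 (T = -88*(-84 - 26*(-1/69)) = -88*(-84 + 26/69) = -88*(-5770/69) = 507760/69 ≈ 7358.8)
T - ((o + E(-41)) + (-3185 - 1*3996)) = 507760/69 - ((7675 - 3/(86 - 41)) + (-3185 - 1*3996)) = 507760/69 - ((7675 - 3/45) + (-3185 - 3996)) = 507760/69 - ((7675 - 3*1/45) - 7181) = 507760/69 - ((7675 - 1/15) - 7181) = 507760/69 - (115124/15 - 7181) = 507760/69 - 1*7409/15 = 507760/69 - 7409/15 = 2368393/345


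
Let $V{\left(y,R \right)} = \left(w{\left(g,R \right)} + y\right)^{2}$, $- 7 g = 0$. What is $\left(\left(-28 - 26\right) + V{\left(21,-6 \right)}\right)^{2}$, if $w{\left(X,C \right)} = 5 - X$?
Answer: $386884$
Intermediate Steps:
$g = 0$ ($g = \left(- \frac{1}{7}\right) 0 = 0$)
$V{\left(y,R \right)} = \left(5 + y\right)^{2}$ ($V{\left(y,R \right)} = \left(\left(5 - 0\right) + y\right)^{2} = \left(\left(5 + 0\right) + y\right)^{2} = \left(5 + y\right)^{2}$)
$\left(\left(-28 - 26\right) + V{\left(21,-6 \right)}\right)^{2} = \left(\left(-28 - 26\right) + \left(5 + 21\right)^{2}\right)^{2} = \left(\left(-28 - 26\right) + 26^{2}\right)^{2} = \left(-54 + 676\right)^{2} = 622^{2} = 386884$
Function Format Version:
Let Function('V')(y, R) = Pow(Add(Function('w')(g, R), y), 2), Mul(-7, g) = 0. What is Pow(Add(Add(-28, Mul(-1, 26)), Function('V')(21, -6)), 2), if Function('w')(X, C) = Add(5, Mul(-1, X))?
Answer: 386884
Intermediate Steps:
g = 0 (g = Mul(Rational(-1, 7), 0) = 0)
Function('V')(y, R) = Pow(Add(5, y), 2) (Function('V')(y, R) = Pow(Add(Add(5, Mul(-1, 0)), y), 2) = Pow(Add(Add(5, 0), y), 2) = Pow(Add(5, y), 2))
Pow(Add(Add(-28, Mul(-1, 26)), Function('V')(21, -6)), 2) = Pow(Add(Add(-28, Mul(-1, 26)), Pow(Add(5, 21), 2)), 2) = Pow(Add(Add(-28, -26), Pow(26, 2)), 2) = Pow(Add(-54, 676), 2) = Pow(622, 2) = 386884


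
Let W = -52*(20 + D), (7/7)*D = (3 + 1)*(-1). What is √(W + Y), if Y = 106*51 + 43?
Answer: 9*√57 ≈ 67.948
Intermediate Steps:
D = -4 (D = (3 + 1)*(-1) = 4*(-1) = -4)
W = -832 (W = -52*(20 - 4) = -52*16 = -832)
Y = 5449 (Y = 5406 + 43 = 5449)
√(W + Y) = √(-832 + 5449) = √4617 = 9*√57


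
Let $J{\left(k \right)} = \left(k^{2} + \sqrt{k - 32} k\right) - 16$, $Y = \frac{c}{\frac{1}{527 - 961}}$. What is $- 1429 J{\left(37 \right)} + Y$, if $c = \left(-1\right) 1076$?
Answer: $-1466453 - 52873 \sqrt{5} \approx -1.5847 \cdot 10^{6}$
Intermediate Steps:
$c = -1076$
$Y = 466984$ ($Y = - \frac{1076}{\frac{1}{527 - 961}} = - \frac{1076}{\frac{1}{-434}} = - \frac{1076}{- \frac{1}{434}} = \left(-1076\right) \left(-434\right) = 466984$)
$J{\left(k \right)} = -16 + k^{2} + k \sqrt{-32 + k}$ ($J{\left(k \right)} = \left(k^{2} + \sqrt{-32 + k} k\right) - 16 = \left(k^{2} + k \sqrt{-32 + k}\right) - 16 = -16 + k^{2} + k \sqrt{-32 + k}$)
$- 1429 J{\left(37 \right)} + Y = - 1429 \left(-16 + 37^{2} + 37 \sqrt{-32 + 37}\right) + 466984 = - 1429 \left(-16 + 1369 + 37 \sqrt{5}\right) + 466984 = - 1429 \left(1353 + 37 \sqrt{5}\right) + 466984 = \left(-1933437 - 52873 \sqrt{5}\right) + 466984 = -1466453 - 52873 \sqrt{5}$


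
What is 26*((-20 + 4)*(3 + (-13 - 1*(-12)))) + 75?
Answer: -757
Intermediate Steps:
26*((-20 + 4)*(3 + (-13 - 1*(-12)))) + 75 = 26*(-16*(3 + (-13 + 12))) + 75 = 26*(-16*(3 - 1)) + 75 = 26*(-16*2) + 75 = 26*(-32) + 75 = -832 + 75 = -757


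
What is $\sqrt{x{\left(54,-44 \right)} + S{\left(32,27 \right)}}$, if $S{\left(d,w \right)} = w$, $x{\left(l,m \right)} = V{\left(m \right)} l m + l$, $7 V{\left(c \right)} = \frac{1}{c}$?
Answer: $\frac{3 \sqrt{483}}{7} \approx 9.4188$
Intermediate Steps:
$V{\left(c \right)} = \frac{1}{7 c}$
$x{\left(l,m \right)} = \frac{8 l}{7}$ ($x{\left(l,m \right)} = \frac{1}{7 m} l m + l = \frac{l}{7 m} m + l = \frac{l}{7} + l = \frac{8 l}{7}$)
$\sqrt{x{\left(54,-44 \right)} + S{\left(32,27 \right)}} = \sqrt{\frac{8}{7} \cdot 54 + 27} = \sqrt{\frac{432}{7} + 27} = \sqrt{\frac{621}{7}} = \frac{3 \sqrt{483}}{7}$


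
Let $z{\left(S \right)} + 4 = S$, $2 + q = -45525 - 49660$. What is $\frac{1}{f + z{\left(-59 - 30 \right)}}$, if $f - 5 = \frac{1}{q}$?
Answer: $- \frac{95187}{8376457} \approx -0.011364$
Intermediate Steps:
$q = -95187$ ($q = -2 - 95185 = -95187$)
$z{\left(S \right)} = -4 + S$
$f = \frac{475934}{95187}$ ($f = 5 + \frac{1}{-95187} = 5 - \frac{1}{95187} = \frac{475934}{95187} \approx 5.0$)
$\frac{1}{f + z{\left(-59 - 30 \right)}} = \frac{1}{\frac{475934}{95187} - 93} = \frac{1}{- \frac{8376457}{95187}} = - \frac{95187}{8376457}$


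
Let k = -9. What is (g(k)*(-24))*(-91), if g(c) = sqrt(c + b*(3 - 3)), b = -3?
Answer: 6552*I ≈ 6552.0*I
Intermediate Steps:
g(c) = sqrt(c) (g(c) = sqrt(c - 3*(3 - 3)) = sqrt(c - 3*0) = sqrt(c + 0) = sqrt(c))
(g(k)*(-24))*(-91) = (sqrt(-9)*(-24))*(-91) = ((3*I)*(-24))*(-91) = -72*I*(-91) = 6552*I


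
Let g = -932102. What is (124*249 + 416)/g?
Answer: -15646/466051 ≈ -0.033571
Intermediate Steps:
(124*249 + 416)/g = (124*249 + 416)/(-932102) = (30876 + 416)*(-1/932102) = 31292*(-1/932102) = -15646/466051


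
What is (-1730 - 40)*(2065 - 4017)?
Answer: 3455040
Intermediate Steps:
(-1730 - 40)*(2065 - 4017) = -1770*(-1952) = 3455040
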